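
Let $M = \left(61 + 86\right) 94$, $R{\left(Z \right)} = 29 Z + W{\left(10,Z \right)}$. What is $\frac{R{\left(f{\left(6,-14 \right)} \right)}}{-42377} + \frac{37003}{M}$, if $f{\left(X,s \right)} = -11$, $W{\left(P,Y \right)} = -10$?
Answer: $\frac{1572622253}{585565386} \approx 2.6856$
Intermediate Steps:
$R{\left(Z \right)} = -10 + 29 Z$ ($R{\left(Z \right)} = 29 Z - 10 = -10 + 29 Z$)
$M = 13818$ ($M = 147 \cdot 94 = 13818$)
$\frac{R{\left(f{\left(6,-14 \right)} \right)}}{-42377} + \frac{37003}{M} = \frac{-10 + 29 \left(-11\right)}{-42377} + \frac{37003}{13818} = \left(-10 - 319\right) \left(- \frac{1}{42377}\right) + 37003 \cdot \frac{1}{13818} = \left(-329\right) \left(- \frac{1}{42377}\right) + \frac{37003}{13818} = \frac{329}{42377} + \frac{37003}{13818} = \frac{1572622253}{585565386}$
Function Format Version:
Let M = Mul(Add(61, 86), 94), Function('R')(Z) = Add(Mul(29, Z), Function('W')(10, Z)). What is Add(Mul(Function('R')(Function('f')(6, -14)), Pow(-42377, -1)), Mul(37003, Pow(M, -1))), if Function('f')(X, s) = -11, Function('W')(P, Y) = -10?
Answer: Rational(1572622253, 585565386) ≈ 2.6856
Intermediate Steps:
Function('R')(Z) = Add(-10, Mul(29, Z)) (Function('R')(Z) = Add(Mul(29, Z), -10) = Add(-10, Mul(29, Z)))
M = 13818 (M = Mul(147, 94) = 13818)
Add(Mul(Function('R')(Function('f')(6, -14)), Pow(-42377, -1)), Mul(37003, Pow(M, -1))) = Add(Mul(Add(-10, Mul(29, -11)), Pow(-42377, -1)), Mul(37003, Pow(13818, -1))) = Add(Mul(Add(-10, -319), Rational(-1, 42377)), Mul(37003, Rational(1, 13818))) = Add(Mul(-329, Rational(-1, 42377)), Rational(37003, 13818)) = Add(Rational(329, 42377), Rational(37003, 13818)) = Rational(1572622253, 585565386)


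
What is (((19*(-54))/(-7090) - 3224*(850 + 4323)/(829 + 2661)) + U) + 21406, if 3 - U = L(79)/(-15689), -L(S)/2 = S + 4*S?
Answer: 322803928420872/19410509245 ≈ 16630.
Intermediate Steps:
L(S) = -10*S (L(S) = -2*(S + 4*S) = -10*S)
U = 46277/15689 (U = 3 - (-10*79)/(-15689) = 3 - (-790)*(-1)/15689 = 3 - 1*790/15689 = 3 - 790/15689 = 46277/15689 ≈ 2.9496)
(((19*(-54))/(-7090) - 3224*(850 + 4323)/(829 + 2661)) + U) + 21406 = (((19*(-54))/(-7090) - 3224*(850 + 4323)/(829 + 2661)) + 46277/15689) + 21406 = ((-1026*(-1/7090) - 3224/(3490/5173)) + 46277/15689) + 21406 = ((513/3545 - 3224/(3490*(1/5173))) + 46277/15689) + 21406 = ((513/3545 - 3224/3490/5173) + 46277/15689) + 21406 = ((513/3545 - 3224*5173/3490) + 46277/15689) + 21406 = ((513/3545 - 8338876/1745) + 46277/15689) + 21406 = (-5912084047/1237205 + 46277/15689) + 21406 = -92697432477598/19410509245 + 21406 = 322803928420872/19410509245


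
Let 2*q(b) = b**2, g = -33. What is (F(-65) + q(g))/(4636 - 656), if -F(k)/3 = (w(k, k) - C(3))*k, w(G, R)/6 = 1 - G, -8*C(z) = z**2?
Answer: 623871/31840 ≈ 19.594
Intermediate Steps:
C(z) = -z**2/8
q(b) = b**2/2
w(G, R) = 6 - 6*G (w(G, R) = 6*(1 - G) = 6 - 6*G)
F(k) = -3*k*(57/8 - 6*k) (F(k) = -3*((6 - 6*k) - (-1)*3**2/8)*k = -3*((6 - 6*k) - (-1)*9/8)*k = -3*((6 - 6*k) - 1*(-9/8))*k = -3*((6 - 6*k) + 9/8)*k = -3*(57/8 - 6*k)*k = -3*k*(57/8 - 6*k))
(F(-65) + q(g))/(4636 - 656) = ((9/8)*(-65)*(-19 + 16*(-65)) + (1/2)*(-33)**2)/(4636 - 656) = ((9/8)*(-65)*(-19 - 1040) + (1/2)*1089)/3980 = ((9/8)*(-65)*(-1059) + 1089/2)*(1/3980) = (619515/8 + 1089/2)*(1/3980) = (623871/8)*(1/3980) = 623871/31840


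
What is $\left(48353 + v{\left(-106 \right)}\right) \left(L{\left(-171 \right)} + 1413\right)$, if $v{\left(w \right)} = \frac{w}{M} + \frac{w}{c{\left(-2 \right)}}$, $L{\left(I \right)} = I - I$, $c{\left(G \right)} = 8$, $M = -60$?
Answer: $\frac{1366131261}{20} \approx 6.8307 \cdot 10^{7}$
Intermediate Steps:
$L{\left(I \right)} = 0$
$v{\left(w \right)} = \frac{13 w}{120}$ ($v{\left(w \right)} = \frac{w}{-60} + \frac{w}{8} = w \left(- \frac{1}{60}\right) + w \frac{1}{8} = - \frac{w}{60} + \frac{w}{8} = \frac{13 w}{120}$)
$\left(48353 + v{\left(-106 \right)}\right) \left(L{\left(-171 \right)} + 1413\right) = \left(48353 + \frac{13}{120} \left(-106\right)\right) \left(0 + 1413\right) = \left(48353 - \frac{689}{60}\right) 1413 = \frac{2900491}{60} \cdot 1413 = \frac{1366131261}{20}$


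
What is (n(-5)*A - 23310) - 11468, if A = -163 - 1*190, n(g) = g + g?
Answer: -31248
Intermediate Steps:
n(g) = 2*g
A = -353 (A = -163 - 190 = -353)
(n(-5)*A - 23310) - 11468 = ((2*(-5))*(-353) - 23310) - 11468 = (-10*(-353) - 23310) - 11468 = (3530 - 23310) - 11468 = -19780 - 11468 = -31248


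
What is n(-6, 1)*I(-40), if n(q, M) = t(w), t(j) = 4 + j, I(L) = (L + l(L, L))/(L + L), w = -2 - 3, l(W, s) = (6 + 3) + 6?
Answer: -5/16 ≈ -0.31250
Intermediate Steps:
l(W, s) = 15 (l(W, s) = 9 + 6 = 15)
w = -5
I(L) = (15 + L)/(2*L) (I(L) = (L + 15)/(L + L) = (15 + L)/((2*L)) = (15 + L)*(1/(2*L)) = (15 + L)/(2*L))
n(q, M) = -1 (n(q, M) = 4 - 5 = -1)
n(-6, 1)*I(-40) = -(15 - 40)/(2*(-40)) = -(-1)*(-25)/(2*40) = -1*5/16 = -5/16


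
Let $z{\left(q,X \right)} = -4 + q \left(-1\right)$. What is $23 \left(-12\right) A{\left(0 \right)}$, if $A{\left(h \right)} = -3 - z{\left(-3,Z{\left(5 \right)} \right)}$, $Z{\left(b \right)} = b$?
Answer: $552$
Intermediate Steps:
$z{\left(q,X \right)} = -4 - q$
$A{\left(h \right)} = -2$ ($A{\left(h \right)} = -3 - \left(-4 - -3\right) = -3 - \left(-4 + 3\right) = -3 - -1 = -3 + 1 = -2$)
$23 \left(-12\right) A{\left(0 \right)} = 23 \left(-12\right) \left(-2\right) = \left(-276\right) \left(-2\right) = 552$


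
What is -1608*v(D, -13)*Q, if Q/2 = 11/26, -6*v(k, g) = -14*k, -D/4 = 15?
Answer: 2476320/13 ≈ 1.9049e+5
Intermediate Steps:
D = -60 (D = -4*15 = -60)
v(k, g) = 7*k/3 (v(k, g) = -(-7)*k/3 = 7*k/3)
Q = 11/13 (Q = 2*(11/26) = 11/13 ≈ 0.84615)
-1608*v(D, -13)*Q = -1608*(7/3)*(-60)*11/13 = -(-225120)*11/13 = -1608*(-1540/13) = 2476320/13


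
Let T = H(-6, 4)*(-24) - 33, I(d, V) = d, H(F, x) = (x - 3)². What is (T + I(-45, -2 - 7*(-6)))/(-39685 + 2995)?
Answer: 17/6115 ≈ 0.0027801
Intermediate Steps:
H(F, x) = (-3 + x)²
T = -57 (T = (-3 + 4)²*(-24) - 33 = 1²*(-24) - 33 = 1*(-24) - 33 = -24 - 33 = -57)
(T + I(-45, -2 - 7*(-6)))/(-39685 + 2995) = (-57 - 45)/(-39685 + 2995) = -102/(-36690) = -102*(-1/36690) = 17/6115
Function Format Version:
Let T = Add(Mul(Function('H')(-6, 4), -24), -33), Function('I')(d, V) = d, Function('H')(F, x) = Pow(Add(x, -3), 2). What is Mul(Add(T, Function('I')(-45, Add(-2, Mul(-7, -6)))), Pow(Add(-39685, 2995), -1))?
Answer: Rational(17, 6115) ≈ 0.0027801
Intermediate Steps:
Function('H')(F, x) = Pow(Add(-3, x), 2)
T = -57 (T = Add(Mul(Pow(Add(-3, 4), 2), -24), -33) = Add(Mul(Pow(1, 2), -24), -33) = Add(Mul(1, -24), -33) = Add(-24, -33) = -57)
Mul(Add(T, Function('I')(-45, Add(-2, Mul(-7, -6)))), Pow(Add(-39685, 2995), -1)) = Mul(Add(-57, -45), Pow(Add(-39685, 2995), -1)) = Mul(-102, Pow(-36690, -1)) = Mul(-102, Rational(-1, 36690)) = Rational(17, 6115)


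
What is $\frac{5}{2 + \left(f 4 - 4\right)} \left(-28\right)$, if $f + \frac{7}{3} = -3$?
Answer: $6$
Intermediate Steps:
$f = - \frac{16}{3}$ ($f = - \frac{7}{3} - 3 = - \frac{16}{3} \approx -5.3333$)
$\frac{5}{2 + \left(f 4 - 4\right)} \left(-28\right) = \frac{5}{2 - \frac{76}{3}} \left(-28\right) = \frac{5}{- \frac{70}{3}} \left(-28\right) = 5 \left(- \frac{3}{70}\right) \left(-28\right) = \left(- \frac{3}{14}\right) \left(-28\right) = 6$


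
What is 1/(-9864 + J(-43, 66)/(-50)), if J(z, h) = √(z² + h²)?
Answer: -4932000/48649246759 + 10*√6205/48649246759 ≈ -0.00010136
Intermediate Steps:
J(z, h) = √(h² + z²)
1/(-9864 + J(-43, 66)/(-50)) = 1/(-9864 + √(66² + (-43)²)/(-50)) = 1/(-9864 + √(4356 + 1849)*(-1/50)) = 1/(-9864 + √6205*(-1/50)) = 1/(-9864 - √6205/50)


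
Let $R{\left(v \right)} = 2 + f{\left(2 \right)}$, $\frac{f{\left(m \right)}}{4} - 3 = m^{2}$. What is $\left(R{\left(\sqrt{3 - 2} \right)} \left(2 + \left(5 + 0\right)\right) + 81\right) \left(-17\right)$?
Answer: $-4947$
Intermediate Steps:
$f{\left(m \right)} = 12 + 4 m^{2}$
$R{\left(v \right)} = 30$ ($R{\left(v \right)} = 2 + \left(12 + 4 \cdot 2^{2}\right) = 2 + \left(12 + 4 \cdot 4\right) = 2 + \left(12 + 16\right) = 2 + 28 = 30$)
$\left(R{\left(\sqrt{3 - 2} \right)} \left(2 + \left(5 + 0\right)\right) + 81\right) \left(-17\right) = \left(30 \left(2 + \left(5 + 0\right)\right) + 81\right) \left(-17\right) = \left(30 \left(2 + 5\right) + 81\right) \left(-17\right) = \left(30 \cdot 7 + 81\right) \left(-17\right) = \left(210 + 81\right) \left(-17\right) = 291 \left(-17\right) = -4947$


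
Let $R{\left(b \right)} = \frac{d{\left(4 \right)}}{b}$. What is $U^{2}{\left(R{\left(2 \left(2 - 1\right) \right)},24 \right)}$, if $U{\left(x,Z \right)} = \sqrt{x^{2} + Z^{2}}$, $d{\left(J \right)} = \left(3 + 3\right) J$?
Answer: $720$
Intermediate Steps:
$d{\left(J \right)} = 6 J$
$R{\left(b \right)} = \frac{24}{b}$ ($R{\left(b \right)} = \frac{6 \cdot 4}{b} = \frac{24}{b}$)
$U{\left(x,Z \right)} = \sqrt{Z^{2} + x^{2}}$
$U^{2}{\left(R{\left(2 \left(2 - 1\right) \right)},24 \right)} = \left(\sqrt{24^{2} + \left(\frac{24}{2 \left(2 - 1\right)}\right)^{2}}\right)^{2} = \left(\sqrt{576 + \left(\frac{24}{2 \cdot 1}\right)^{2}}\right)^{2} = \left(\sqrt{576 + \left(\frac{24}{2}\right)^{2}}\right)^{2} = \left(\sqrt{576 + \left(24 \cdot \frac{1}{2}\right)^{2}}\right)^{2} = \left(\sqrt{576 + 12^{2}}\right)^{2} = \left(\sqrt{576 + 144}\right)^{2} = \left(\sqrt{720}\right)^{2} = \left(12 \sqrt{5}\right)^{2} = 720$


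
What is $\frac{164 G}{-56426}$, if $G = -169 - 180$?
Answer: $\frac{28618}{28213} \approx 1.0144$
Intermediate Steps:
$G = -349$ ($G = -169 - 180 = -349$)
$\frac{164 G}{-56426} = \frac{164 \left(-349\right)}{-56426} = \left(-57236\right) \left(- \frac{1}{56426}\right) = \frac{28618}{28213}$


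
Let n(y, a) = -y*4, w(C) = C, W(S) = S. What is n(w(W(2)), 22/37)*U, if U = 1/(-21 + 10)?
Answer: 8/11 ≈ 0.72727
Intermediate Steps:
U = -1/11 (U = 1/(-11) = -1/11 ≈ -0.090909)
n(y, a) = -4*y
n(w(W(2)), 22/37)*U = -4*2*(-1/11) = -8*(-1/11) = 8/11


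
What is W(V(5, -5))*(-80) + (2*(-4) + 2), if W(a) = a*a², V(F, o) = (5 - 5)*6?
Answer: -6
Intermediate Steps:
V(F, o) = 0 (V(F, o) = 0*6 = 0)
W(a) = a³
W(V(5, -5))*(-80) + (2*(-4) + 2) = 0³*(-80) + (2*(-4) + 2) = 0*(-80) + (-8 + 2) = 0 - 6 = -6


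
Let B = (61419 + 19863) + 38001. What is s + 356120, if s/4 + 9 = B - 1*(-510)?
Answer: 835256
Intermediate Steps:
B = 119283 (B = 81282 + 38001 = 119283)
s = 479136 (s = -36 + 4*(119283 - 1*(-510)) = -36 + 4*(119283 + 510) = -36 + 4*119793 = -36 + 479172 = 479136)
s + 356120 = 479136 + 356120 = 835256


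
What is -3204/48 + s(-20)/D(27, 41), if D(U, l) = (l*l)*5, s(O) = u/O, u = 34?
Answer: -11220709/168100 ≈ -66.750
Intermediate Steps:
s(O) = 34/O
D(U, l) = 5*l² (D(U, l) = l²*5 = 5*l²)
-3204/48 + s(-20)/D(27, 41) = -3204/48 + (34/(-20))/((5*41²)) = -3204*1/48 + (34*(-1/20))/((5*1681)) = -267/4 - 17/10/8405 = -267/4 - 17/10*1/8405 = -267/4 - 17/84050 = -11220709/168100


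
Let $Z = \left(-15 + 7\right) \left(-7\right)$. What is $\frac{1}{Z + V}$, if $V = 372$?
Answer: $\frac{1}{428} \approx 0.0023364$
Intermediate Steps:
$Z = 56$ ($Z = \left(-8\right) \left(-7\right) = 56$)
$\frac{1}{Z + V} = \frac{1}{56 + 372} = \frac{1}{428}$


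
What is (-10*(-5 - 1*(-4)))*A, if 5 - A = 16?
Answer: -110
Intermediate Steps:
A = -11 (A = 5 - 1*16 = 5 - 16 = -11)
(-10*(-5 - 1*(-4)))*A = -10*(-5 - 1*(-4))*(-11) = -10*(-5 + 4)*(-11) = -10*(-1)*(-11) = 10*(-11) = -110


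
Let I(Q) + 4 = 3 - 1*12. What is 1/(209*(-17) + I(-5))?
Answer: -1/3566 ≈ -0.00028043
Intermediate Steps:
I(Q) = -13 (I(Q) = -4 + (3 - 1*12) = -4 + (3 - 12) = -4 - 9 = -13)
1/(209*(-17) + I(-5)) = 1/(209*(-17) - 13) = 1/(-3553 - 13) = 1/(-3566) = -1/3566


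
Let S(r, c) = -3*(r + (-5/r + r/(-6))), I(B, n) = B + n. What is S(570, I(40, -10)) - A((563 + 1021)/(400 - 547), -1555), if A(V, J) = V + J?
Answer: 262173/1862 ≈ 140.80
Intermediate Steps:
S(r, c) = 15/r - 5*r/2 (S(r, c) = -3*(r + (-5/r + r*(-⅙))) = -3*(r + (-5/r - r/6)) = -3*(-5/r + 5*r/6) = 15/r - 5*r/2)
A(V, J) = J + V
S(570, I(40, -10)) - A((563 + 1021)/(400 - 547), -1555) = (15/570 - 5/2*570) - (-1555 + (563 + 1021)/(400 - 547)) = (15*(1/570) - 1425) - (-1555 + 1584/(-147)) = (1/38 - 1425) - (-1555 + 1584*(-1/147)) = -54149/38 - (-1555 - 528/49) = -54149/38 - 1*(-76723/49) = -54149/38 + 76723/49 = 262173/1862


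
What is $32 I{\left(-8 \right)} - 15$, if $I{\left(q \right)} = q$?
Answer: $-271$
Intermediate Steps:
$32 I{\left(-8 \right)} - 15 = 32 \left(-8\right) - 15 = -256 - 15 = -271$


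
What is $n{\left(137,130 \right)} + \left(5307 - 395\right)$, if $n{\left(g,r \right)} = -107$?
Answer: $4805$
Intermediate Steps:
$n{\left(137,130 \right)} + \left(5307 - 395\right) = -107 + \left(5307 - 395\right) = -107 + 4912 = 4805$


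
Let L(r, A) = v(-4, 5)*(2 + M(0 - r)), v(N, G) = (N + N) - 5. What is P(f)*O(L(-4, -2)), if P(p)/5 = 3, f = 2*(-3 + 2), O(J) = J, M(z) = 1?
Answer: -585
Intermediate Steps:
v(N, G) = -5 + 2*N (v(N, G) = 2*N - 5 = -5 + 2*N)
L(r, A) = -39 (L(r, A) = (-5 + 2*(-4))*(2 + 1) = (-5 - 8)*3 = -13*3 = -39)
f = -2 (f = 2*(-1) = -2)
P(p) = 15 (P(p) = 5*3 = 15)
P(f)*O(L(-4, -2)) = 15*(-39) = -585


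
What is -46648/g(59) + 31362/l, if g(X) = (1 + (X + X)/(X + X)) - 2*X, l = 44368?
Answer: 259164557/643336 ≈ 402.84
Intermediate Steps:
g(X) = 2 - 2*X (g(X) = (1 + (2*X)/((2*X))) - 2*X = (1 + (2*X)*(1/(2*X))) - 2*X = (1 + 1) - 2*X = 2 - 2*X)
-46648/g(59) + 31362/l = -46648/(2 - 2*59) + 31362/44368 = -46648/(2 - 118) + 31362*(1/44368) = -46648/(-116) + 15681/22184 = -46648*(-1/116) + 15681/22184 = 11662/29 + 15681/22184 = 259164557/643336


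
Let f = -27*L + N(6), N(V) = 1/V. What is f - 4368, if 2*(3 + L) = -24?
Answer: -23777/6 ≈ -3962.8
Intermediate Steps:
L = -15 (L = -3 + (½)*(-24) = -3 - 12 = -15)
f = 2431/6 (f = -27*(-15) + 1/6 = 405 + ⅙ = 2431/6 ≈ 405.17)
f - 4368 = 2431/6 - 4368 = -23777/6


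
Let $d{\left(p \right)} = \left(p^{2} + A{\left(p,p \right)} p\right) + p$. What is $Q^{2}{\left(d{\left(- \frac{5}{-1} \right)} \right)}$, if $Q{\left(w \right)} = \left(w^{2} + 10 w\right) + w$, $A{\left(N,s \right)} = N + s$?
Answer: $52998400$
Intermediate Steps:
$d{\left(p \right)} = p + 3 p^{2}$ ($d{\left(p \right)} = \left(p^{2} + \left(p + p\right) p\right) + p = \left(p^{2} + 2 p p\right) + p = \left(p^{2} + 2 p^{2}\right) + p = 3 p^{2} + p = p + 3 p^{2}$)
$Q{\left(w \right)} = w^{2} + 11 w$
$Q^{2}{\left(d{\left(- \frac{5}{-1} \right)} \right)} = \left(- \frac{5}{-1} \left(1 + 3 \left(- \frac{5}{-1}\right)\right) \left(11 + - \frac{5}{-1} \left(1 + 3 \left(- \frac{5}{-1}\right)\right)\right)\right)^{2} = \left(\left(-5\right) \left(-1\right) \left(1 + 3 \left(\left(-5\right) \left(-1\right)\right)\right) \left(11 + \left(-5\right) \left(-1\right) \left(1 + 3 \left(\left(-5\right) \left(-1\right)\right)\right)\right)\right)^{2} = \left(5 \left(1 + 3 \cdot 5\right) \left(11 + 5 \left(1 + 3 \cdot 5\right)\right)\right)^{2} = \left(5 \left(1 + 15\right) \left(11 + 5 \left(1 + 15\right)\right)\right)^{2} = \left(5 \cdot 16 \left(11 + 5 \cdot 16\right)\right)^{2} = \left(80 \left(11 + 80\right)\right)^{2} = \left(80 \cdot 91\right)^{2} = 7280^{2} = 52998400$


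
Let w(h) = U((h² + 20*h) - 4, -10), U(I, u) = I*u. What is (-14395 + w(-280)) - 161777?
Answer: -904132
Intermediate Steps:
w(h) = 40 - 200*h - 10*h² (w(h) = ((h² + 20*h) - 4)*(-10) = (-4 + h² + 20*h)*(-10) = 40 - 200*h - 10*h²)
(-14395 + w(-280)) - 161777 = (-14395 + (40 - 200*(-280) - 10*(-280)²)) - 161777 = (-14395 + (40 + 56000 - 10*78400)) - 161777 = (-14395 + (40 + 56000 - 784000)) - 161777 = (-14395 - 727960) - 161777 = -742355 - 161777 = -904132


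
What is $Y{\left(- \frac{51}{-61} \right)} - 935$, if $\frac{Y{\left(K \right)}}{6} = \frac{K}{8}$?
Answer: $- \frac{227987}{244} \approx -934.37$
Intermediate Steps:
$Y{\left(K \right)} = \frac{3 K}{4}$ ($Y{\left(K \right)} = 6 \frac{K}{8} = \frac{3 K}{4}$)
$Y{\left(- \frac{51}{-61} \right)} - 935 = \frac{3 \left(- \frac{51}{-61}\right)}{4} - 935 = \frac{3 \left(\left(-51\right) \left(- \frac{1}{61}\right)\right)}{4} - 935 = \frac{3}{4} \cdot \frac{51}{61} - 935 = \frac{153}{244} - 935 = - \frac{227987}{244}$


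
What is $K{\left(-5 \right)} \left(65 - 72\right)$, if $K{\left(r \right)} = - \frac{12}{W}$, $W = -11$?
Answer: $- \frac{84}{11} \approx -7.6364$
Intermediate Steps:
$K{\left(r \right)} = \frac{12}{11}$ ($K{\left(r \right)} = - \frac{12}{-11} = \left(-12\right) \left(- \frac{1}{11}\right) = \frac{12}{11}$)
$K{\left(-5 \right)} \left(65 - 72\right) = \frac{12 \left(65 - 72\right)}{11} = \frac{12}{11} \left(-7\right) = - \frac{84}{11}$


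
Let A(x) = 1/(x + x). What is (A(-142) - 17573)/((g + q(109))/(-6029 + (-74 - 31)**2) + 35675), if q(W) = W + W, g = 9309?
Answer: -6233425517/12655169717 ≈ -0.49256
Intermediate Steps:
q(W) = 2*W
A(x) = 1/(2*x)
(A(-142) - 17573)/((g + q(109))/(-6029 + (-74 - 31)**2) + 35675) = ((1/2)/(-142) - 17573)/((9309 + 2*109)/(-6029 + (-74 - 31)**2) + 35675) = ((1/2)*(-1/142) - 17573)/((9309 + 218)/(-6029 + (-105)**2) + 35675) = (-1/284 - 17573)/(9527/(-6029 + 11025) + 35675) = -4990733/(284*(9527/4996 + 35675)) = -4990733/(284*178241827/4996) = -4990733/284*4996/178241827 = -6233425517/12655169717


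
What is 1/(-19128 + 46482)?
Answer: 1/27354 ≈ 3.6558e-5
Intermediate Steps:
1/(-19128 + 46482) = 1/27354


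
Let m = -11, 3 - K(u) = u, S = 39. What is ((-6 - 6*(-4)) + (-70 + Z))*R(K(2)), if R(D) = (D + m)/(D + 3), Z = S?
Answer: 65/2 ≈ 32.500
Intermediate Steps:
K(u) = 3 - u
Z = 39
R(D) = (-11 + D)/(3 + D) (R(D) = (D - 11)/(D + 3) = (-11 + D)/(3 + D))
((-6 - 6*(-4)) + (-70 + Z))*R(K(2)) = ((-6 - 6*(-4)) + (-70 + 39))*((-11 + (3 - 1*2))/(3 + (3 - 1*2))) = ((-6 + 24) - 31)*((-11 + (3 - 2))/(3 + (3 - 2))) = (18 - 31)*((-11 + 1)/(3 + 1)) = -13*(-10)/4 = -13*(-5/2) = 65/2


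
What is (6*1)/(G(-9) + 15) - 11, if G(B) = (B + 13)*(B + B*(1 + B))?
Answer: -977/89 ≈ -10.978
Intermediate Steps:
G(B) = (13 + B)*(B + B*(1 + B))
(6*1)/(G(-9) + 15) - 11 = (6*1)/(-9*(26 + (-9)² + 15*(-9)) + 15) - 11 = 6/(-9*(26 + 81 - 135) + 15) - 11 = 6/(-9*(-28) + 15) - 11 = 6/(252 + 15) - 11 = 6/267 - 11 = 6*(1/267) - 11 = 2/89 - 11 = -977/89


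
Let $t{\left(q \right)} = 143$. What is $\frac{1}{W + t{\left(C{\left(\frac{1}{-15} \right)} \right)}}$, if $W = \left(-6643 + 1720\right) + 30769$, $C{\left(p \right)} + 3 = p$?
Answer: $\frac{1}{25989} \approx 3.8478 \cdot 10^{-5}$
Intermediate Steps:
$C{\left(p \right)} = -3 + p$
$W = 25846$ ($W = -4923 + 30769 = 25846$)
$\frac{1}{W + t{\left(C{\left(\frac{1}{-15} \right)} \right)}} = \frac{1}{25846 + 143} = \frac{1}{25989}$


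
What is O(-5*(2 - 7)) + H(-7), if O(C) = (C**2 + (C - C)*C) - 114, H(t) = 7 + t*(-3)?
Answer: 539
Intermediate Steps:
H(t) = 7 - 3*t
O(C) = -114 + C**2 (O(C) = (C**2 + 0*C) - 114 = (C**2 + 0) - 114 = C**2 - 114 = -114 + C**2)
O(-5*(2 - 7)) + H(-7) = (-114 + (-5*(2 - 7))**2) + (7 - 3*(-7)) = (-114 + (-5*(-5))**2) + (7 + 21) = (-114 + 25**2) + 28 = (-114 + 625) + 28 = 511 + 28 = 539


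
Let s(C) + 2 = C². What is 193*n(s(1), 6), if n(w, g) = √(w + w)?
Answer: 193*I*√2 ≈ 272.94*I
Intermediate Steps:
s(C) = -2 + C²
n(w, g) = √2*√w (n(w, g) = √(2*w) = √2*√w)
193*n(s(1), 6) = 193*(√2*√(-2 + 1²)) = 193*(√2*√(-2 + 1)) = 193*(√2*√(-1)) = 193*(√2*I) = 193*(I*√2) = 193*I*√2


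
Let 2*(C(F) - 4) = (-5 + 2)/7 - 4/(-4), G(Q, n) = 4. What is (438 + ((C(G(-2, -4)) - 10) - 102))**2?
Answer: 5345344/49 ≈ 1.0909e+5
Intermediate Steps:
C(F) = 30/7 (C(F) = 4 + ((-5 + 2)/7 - 4/(-4))/2 = 4 + (-3*1/7 - 4*(-1/4))/2 = 4 + (-3/7 + 1)/2 = 4 + (1/2)*(4/7) = 4 + 2/7 = 30/7)
(438 + ((C(G(-2, -4)) - 10) - 102))**2 = (438 + ((30/7 - 10) - 102))**2 = (438 + (-40/7 - 102))**2 = (438 - 754/7)**2 = (2312/7)**2 = 5345344/49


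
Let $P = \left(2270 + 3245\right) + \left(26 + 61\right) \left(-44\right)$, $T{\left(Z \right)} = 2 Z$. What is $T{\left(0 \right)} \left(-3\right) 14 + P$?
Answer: $1687$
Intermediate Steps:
$P = 1687$ ($P = 5515 + 87 \left(-44\right) = 5515 - 3828 = 1687$)
$T{\left(0 \right)} \left(-3\right) 14 + P = 2 \cdot 0 \left(-3\right) 14 + 1687 = 0 \left(-3\right) 14 + 1687 = 0 \cdot 14 + 1687 = 0 + 1687 = 1687$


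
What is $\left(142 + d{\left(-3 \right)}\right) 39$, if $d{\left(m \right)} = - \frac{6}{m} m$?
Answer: $5304$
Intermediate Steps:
$d{\left(m \right)} = -6$
$\left(142 + d{\left(-3 \right)}\right) 39 = \left(142 - 6\right) 39 = 136 \cdot 39 = 5304$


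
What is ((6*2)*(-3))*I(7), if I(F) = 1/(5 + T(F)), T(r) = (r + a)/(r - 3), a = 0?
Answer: -16/3 ≈ -5.3333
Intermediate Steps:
T(r) = r/(-3 + r) (T(r) = (r + 0)/(r - 3) = r/(-3 + r))
I(F) = 1/(5 + F/(-3 + F))
((6*2)*(-3))*I(7) = ((6*2)*(-3))*((-3 + 7)/(3*(-5 + 2*7))) = (12*(-3))*((1/3)*4/(-5 + 14)) = -12*4/9 = -36*4/27 = -16/3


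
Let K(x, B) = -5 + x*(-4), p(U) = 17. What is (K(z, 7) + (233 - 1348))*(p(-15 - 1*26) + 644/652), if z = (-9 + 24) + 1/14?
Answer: -24224184/1141 ≈ -21231.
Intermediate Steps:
z = 211/14 (z = 15 + 1/14 = 211/14 ≈ 15.071)
K(x, B) = -5 - 4*x
(K(z, 7) + (233 - 1348))*(p(-15 - 1*26) + 644/652) = ((-5 - 4*211/14) + (233 - 1348))*(17 + 644/652) = ((-5 - 422/7) - 1115)*(17 + 644*(1/652)) = (-457/7 - 1115)*(17 + 161/163) = -8262/7*2932/163 = -24224184/1141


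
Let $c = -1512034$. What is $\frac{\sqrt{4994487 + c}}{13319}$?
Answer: $\frac{\sqrt{3482453}}{13319} \approx 0.14011$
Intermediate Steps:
$\frac{\sqrt{4994487 + c}}{13319} = \frac{\sqrt{4994487 - 1512034}}{13319} = \sqrt{3482453} \cdot \frac{1}{13319} = \frac{\sqrt{3482453}}{13319}$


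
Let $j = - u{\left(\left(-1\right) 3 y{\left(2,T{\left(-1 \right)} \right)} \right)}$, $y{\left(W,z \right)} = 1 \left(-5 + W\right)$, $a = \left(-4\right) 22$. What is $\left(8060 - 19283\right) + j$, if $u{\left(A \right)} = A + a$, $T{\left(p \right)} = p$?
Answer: $-11144$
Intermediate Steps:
$a = -88$
$y{\left(W,z \right)} = -5 + W$
$u{\left(A \right)} = -88 + A$ ($u{\left(A \right)} = A - 88 = -88 + A$)
$j = 79$ ($j = - (-88 + \left(-1\right) 3 \left(-5 + 2\right)) = - (-88 - -9) = - (-88 + 9) = \left(-1\right) \left(-79\right) = 79$)
$\left(8060 - 19283\right) + j = \left(8060 - 19283\right) + 79 = -11223 + 79 = -11144$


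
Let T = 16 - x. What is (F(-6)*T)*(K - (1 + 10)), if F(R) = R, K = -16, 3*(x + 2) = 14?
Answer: 2160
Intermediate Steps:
x = 8/3 (x = -2 + (⅓)*14 = -2 + 14/3 = 8/3 ≈ 2.6667)
T = 40/3 (T = 16 - 1*8/3 = 16 - 8/3 = 40/3 ≈ 13.333)
(F(-6)*T)*(K - (1 + 10)) = (-6*40/3)*(-16 - (1 + 10)) = -80*(-16 - 1*11) = -80*(-16 - 11) = -80*(-27) = 2160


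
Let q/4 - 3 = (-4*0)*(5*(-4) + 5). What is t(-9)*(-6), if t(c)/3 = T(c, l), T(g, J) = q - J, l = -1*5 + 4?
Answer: -234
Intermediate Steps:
l = -1 (l = -5 + 4 = -1)
q = 12 (q = 12 + 4*((-4*0)*(5*(-4) + 5)) = 12 + 4*(0*(-20 + 5)) = 12 + 4*(0*(-15)) = 12 + 4*0 = 12 + 0 = 12)
T(g, J) = 12 - J
t(c) = 39 (t(c) = 3*(12 - 1*(-1)) = 3*(12 + 1) = 3*13 = 39)
t(-9)*(-6) = 39*(-6) = -234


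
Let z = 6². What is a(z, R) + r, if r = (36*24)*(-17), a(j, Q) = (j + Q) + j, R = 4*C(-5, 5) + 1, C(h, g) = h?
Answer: -14635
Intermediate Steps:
z = 36
R = -19 (R = 4*(-5) + 1 = -20 + 1 = -19)
a(j, Q) = Q + 2*j (a(j, Q) = (Q + j) + j = Q + 2*j)
r = -14688 (r = 864*(-17) = -14688)
a(z, R) + r = (-19 + 2*36) - 14688 = (-19 + 72) - 14688 = 53 - 14688 = -14635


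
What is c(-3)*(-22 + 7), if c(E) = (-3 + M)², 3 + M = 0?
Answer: -540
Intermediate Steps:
M = -3 (M = -3 + 0 = -3)
c(E) = 36 (c(E) = (-3 - 3)² = (-6)² = 36)
c(-3)*(-22 + 7) = 36*(-22 + 7) = 36*(-15) = -540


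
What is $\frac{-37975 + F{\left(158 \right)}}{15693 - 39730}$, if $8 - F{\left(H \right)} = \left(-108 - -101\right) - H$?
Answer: $\frac{37802}{24037} \approx 1.5727$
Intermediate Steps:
$F{\left(H \right)} = 15 + H$ ($F{\left(H \right)} = 8 - \left(\left(-108 - -101\right) - H\right) = 8 - \left(\left(-108 + 101\right) - H\right) = 8 - \left(-7 - H\right) = 8 + \left(7 + H\right) = 15 + H$)
$\frac{-37975 + F{\left(158 \right)}}{15693 - 39730} = \frac{-37975 + \left(15 + 158\right)}{15693 - 39730} = \frac{-37975 + 173}{-24037} = \left(-37802\right) \left(- \frac{1}{24037}\right) = \frac{37802}{24037}$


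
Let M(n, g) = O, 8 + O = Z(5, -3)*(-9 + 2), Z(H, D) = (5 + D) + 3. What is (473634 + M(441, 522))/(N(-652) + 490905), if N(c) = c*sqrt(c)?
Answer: 232488189855/241264886833 + 617562664*I*sqrt(163)/241264886833 ≈ 0.96362 + 0.03268*I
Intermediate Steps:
N(c) = c**(3/2)
Z(H, D) = 8 + D
O = -43 (O = -8 + (8 - 3)*(-9 + 2) = -8 + 5*(-7) = -8 - 35 = -43)
M(n, g) = -43
(473634 + M(441, 522))/(N(-652) + 490905) = (473634 - 43)/((-652)**(3/2) + 490905) = 473591/(-1304*I*sqrt(163) + 490905) = 473591/(490905 - 1304*I*sqrt(163))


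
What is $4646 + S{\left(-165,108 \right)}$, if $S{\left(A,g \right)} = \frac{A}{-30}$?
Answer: $\frac{9303}{2} \approx 4651.5$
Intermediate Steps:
$S{\left(A,g \right)} = - \frac{A}{30}$ ($S{\left(A,g \right)} = A \left(- \frac{1}{30}\right) = - \frac{A}{30}$)
$4646 + S{\left(-165,108 \right)} = 4646 - - \frac{11}{2} = 4646 + \frac{11}{2} = \frac{9303}{2}$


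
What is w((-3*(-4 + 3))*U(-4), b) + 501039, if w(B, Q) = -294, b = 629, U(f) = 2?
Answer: 500745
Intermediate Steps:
w((-3*(-4 + 3))*U(-4), b) + 501039 = -294 + 501039 = 500745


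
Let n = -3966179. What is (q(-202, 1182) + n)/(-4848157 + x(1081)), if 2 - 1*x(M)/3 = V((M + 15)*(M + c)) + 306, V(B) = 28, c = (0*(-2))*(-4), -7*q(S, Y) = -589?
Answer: 27762664/33944071 ≈ 0.81789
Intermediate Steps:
q(S, Y) = 589/7 (q(S, Y) = -⅐*(-589) = 589/7)
c = 0 (c = 0*(-4) = 0)
x(M) = -996 (x(M) = 6 - 3*(28 + 306) = 6 - 3*334 = 6 - 1002 = -996)
(q(-202, 1182) + n)/(-4848157 + x(1081)) = (589/7 - 3966179)/(-4848157 - 996) = -27762664/7/(-4849153) = -27762664/7*(-1/4849153) = 27762664/33944071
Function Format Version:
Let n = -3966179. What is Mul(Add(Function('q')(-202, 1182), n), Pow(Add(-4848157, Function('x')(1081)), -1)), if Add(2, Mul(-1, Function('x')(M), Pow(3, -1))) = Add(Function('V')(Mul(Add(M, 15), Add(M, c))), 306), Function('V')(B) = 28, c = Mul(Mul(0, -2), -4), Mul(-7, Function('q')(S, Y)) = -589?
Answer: Rational(27762664, 33944071) ≈ 0.81789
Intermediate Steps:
Function('q')(S, Y) = Rational(589, 7) (Function('q')(S, Y) = Mul(Rational(-1, 7), -589) = Rational(589, 7))
c = 0 (c = Mul(0, -4) = 0)
Function('x')(M) = -996 (Function('x')(M) = Add(6, Mul(-3, Add(28, 306))) = Add(6, Mul(-3, 334)) = Add(6, -1002) = -996)
Mul(Add(Function('q')(-202, 1182), n), Pow(Add(-4848157, Function('x')(1081)), -1)) = Mul(Add(Rational(589, 7), -3966179), Pow(Add(-4848157, -996), -1)) = Mul(Rational(-27762664, 7), Pow(-4849153, -1)) = Mul(Rational(-27762664, 7), Rational(-1, 4849153)) = Rational(27762664, 33944071)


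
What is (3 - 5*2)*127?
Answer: -889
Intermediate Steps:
(3 - 5*2)*127 = (3 - 10)*127 = -7*127 = -889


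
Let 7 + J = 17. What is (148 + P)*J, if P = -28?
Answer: 1200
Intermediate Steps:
J = 10 (J = -7 + 17 = 10)
(148 + P)*J = (148 - 28)*10 = 120*10 = 1200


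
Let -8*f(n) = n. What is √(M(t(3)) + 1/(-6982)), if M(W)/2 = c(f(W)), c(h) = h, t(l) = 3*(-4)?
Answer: √146237990/6982 ≈ 1.7320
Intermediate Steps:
t(l) = -12
f(n) = -n/8
M(W) = -W/4 (M(W) = 2*(-W/8) = -W/4)
√(M(t(3)) + 1/(-6982)) = √(-¼*(-12) + 1/(-6982)) = √(3 - 1/6982) = √(20945/6982) = √146237990/6982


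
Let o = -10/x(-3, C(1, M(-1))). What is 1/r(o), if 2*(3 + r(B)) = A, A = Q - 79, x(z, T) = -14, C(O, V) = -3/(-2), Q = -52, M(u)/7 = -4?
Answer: -2/137 ≈ -0.014599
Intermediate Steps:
M(u) = -28 (M(u) = 7*(-4) = -28)
C(O, V) = 3/2 (C(O, V) = -3*(-½) = 3/2)
A = -131 (A = -52 - 79 = -131)
o = 5/7 (o = -10/(-14) = -10*(-1/14) = 5/7 ≈ 0.71429)
r(B) = -137/2 (r(B) = -3 + (½)*(-131) = -3 - 131/2 = -137/2)
1/r(o) = 1/(-137/2) = -2/137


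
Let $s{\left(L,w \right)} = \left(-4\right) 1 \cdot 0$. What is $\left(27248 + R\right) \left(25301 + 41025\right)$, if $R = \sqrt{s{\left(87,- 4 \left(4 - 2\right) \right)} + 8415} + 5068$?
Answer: $2143391016 + 198978 \sqrt{935} \approx 2.1495 \cdot 10^{9}$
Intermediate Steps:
$s{\left(L,w \right)} = 0$ ($s{\left(L,w \right)} = \left(-4\right) 0 = 0$)
$R = 5068 + 3 \sqrt{935}$ ($R = \sqrt{0 + 8415} + 5068 = \sqrt{8415} + 5068 = 3 \sqrt{935} + 5068 = 5068 + 3 \sqrt{935} \approx 5159.7$)
$\left(27248 + R\right) \left(25301 + 41025\right) = \left(27248 + \left(5068 + 3 \sqrt{935}\right)\right) \left(25301 + 41025\right) = \left(32316 + 3 \sqrt{935}\right) 66326 = 2143391016 + 198978 \sqrt{935}$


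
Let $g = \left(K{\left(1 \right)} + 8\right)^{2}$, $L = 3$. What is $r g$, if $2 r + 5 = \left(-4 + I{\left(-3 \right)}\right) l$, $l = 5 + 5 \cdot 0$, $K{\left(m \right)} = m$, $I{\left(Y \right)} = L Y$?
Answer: $-2835$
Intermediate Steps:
$I{\left(Y \right)} = 3 Y$
$l = 5$ ($l = 5 + 0 = 5$)
$r = -35$ ($r = - \frac{5}{2} + \frac{\left(-4 + 3 \left(-3\right)\right) 5}{2} = - \frac{5}{2} + \frac{\left(-4 - 9\right) 5}{2} = - \frac{5}{2} + \frac{\left(-13\right) 5}{2} = - \frac{5}{2} + \frac{1}{2} \left(-65\right) = - \frac{5}{2} - \frac{65}{2} = -35$)
$g = 81$ ($g = \left(1 + 8\right)^{2} = 9^{2} = 81$)
$r g = \left(-35\right) 81 = -2835$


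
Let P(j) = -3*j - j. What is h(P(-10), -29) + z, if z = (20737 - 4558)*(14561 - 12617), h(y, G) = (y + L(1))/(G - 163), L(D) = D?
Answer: 6038779351/192 ≈ 3.1452e+7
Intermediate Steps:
P(j) = -4*j
h(y, G) = (1 + y)/(-163 + G) (h(y, G) = (y + 1)/(G - 163) = (1 + y)/(-163 + G))
z = 31451976 (z = 16179*1944 = 31451976)
h(P(-10), -29) + z = (1 - 4*(-10))/(-163 - 29) + 31451976 = (1 + 40)/(-192) + 31451976 = -1/192*41 + 31451976 = -41/192 + 31451976 = 6038779351/192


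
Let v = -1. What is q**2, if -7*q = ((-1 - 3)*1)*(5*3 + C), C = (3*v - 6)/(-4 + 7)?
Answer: 2304/49 ≈ 47.020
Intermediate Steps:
C = -3 (C = (3*(-1) - 6)/(-4 + 7) = (-3 - 6)/3 = -9*1/3 = -3)
q = 48/7 (q = -(-1 - 3)*1*(5*3 - 3)/7 = -(-4*1)*(15 - 3)/7 = -(-4)*12/7 = -1/7*(-48) = 48/7 ≈ 6.8571)
q**2 = (48/7)**2 = 2304/49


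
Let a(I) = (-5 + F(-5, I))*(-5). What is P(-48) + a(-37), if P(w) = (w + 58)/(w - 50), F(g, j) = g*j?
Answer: -44105/49 ≈ -900.10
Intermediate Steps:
P(w) = (58 + w)/(-50 + w)
a(I) = 25 + 25*I (a(I) = (-5 - 5*I)*(-5) = 25 + 25*I)
P(-48) + a(-37) = (58 - 48)/(-50 - 48) + (25 + 25*(-37)) = 10/(-98) + (25 - 925) = -1/98*10 - 900 = -5/49 - 900 = -44105/49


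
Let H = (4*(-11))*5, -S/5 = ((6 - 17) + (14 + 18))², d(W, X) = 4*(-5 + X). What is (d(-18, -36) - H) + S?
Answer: -2149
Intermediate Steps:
d(W, X) = -20 + 4*X
S = -2205 (S = -5*((6 - 17) + (14 + 18))² = -5*(-11 + 32)² = -5*21² = -5*441 = -2205)
H = -220 (H = -44*5 = -220)
(d(-18, -36) - H) + S = ((-20 + 4*(-36)) - 1*(-220)) - 2205 = ((-20 - 144) + 220) - 2205 = (-164 + 220) - 2205 = 56 - 2205 = -2149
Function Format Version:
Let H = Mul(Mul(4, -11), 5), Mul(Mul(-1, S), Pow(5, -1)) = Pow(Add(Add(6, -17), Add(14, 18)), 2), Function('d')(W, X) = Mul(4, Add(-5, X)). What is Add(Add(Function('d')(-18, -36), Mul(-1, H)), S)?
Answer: -2149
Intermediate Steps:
Function('d')(W, X) = Add(-20, Mul(4, X))
S = -2205 (S = Mul(-5, Pow(Add(Add(6, -17), Add(14, 18)), 2)) = Mul(-5, Pow(Add(-11, 32), 2)) = Mul(-5, Pow(21, 2)) = Mul(-5, 441) = -2205)
H = -220 (H = Mul(-44, 5) = -220)
Add(Add(Function('d')(-18, -36), Mul(-1, H)), S) = Add(Add(Add(-20, Mul(4, -36)), Mul(-1, -220)), -2205) = Add(Add(Add(-20, -144), 220), -2205) = Add(Add(-164, 220), -2205) = Add(56, -2205) = -2149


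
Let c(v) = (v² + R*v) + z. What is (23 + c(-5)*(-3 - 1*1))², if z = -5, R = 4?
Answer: 529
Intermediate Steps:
c(v) = -5 + v² + 4*v (c(v) = (v² + 4*v) - 5 = -5 + v² + 4*v)
(23 + c(-5)*(-3 - 1*1))² = (23 + (-5 + (-5)² + 4*(-5))*(-3 - 1*1))² = (23 + (-5 + 25 - 20)*(-3 - 1))² = (23 + 0*(-4))² = (23 + 0)² = 23² = 529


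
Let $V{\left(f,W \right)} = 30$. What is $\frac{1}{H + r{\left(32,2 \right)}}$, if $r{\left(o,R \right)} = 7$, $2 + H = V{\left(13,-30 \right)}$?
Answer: $\frac{1}{35} \approx 0.028571$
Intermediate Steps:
$H = 28$ ($H = -2 + 30 = 28$)
$\frac{1}{H + r{\left(32,2 \right)}} = \frac{1}{28 + 7} = \frac{1}{35}$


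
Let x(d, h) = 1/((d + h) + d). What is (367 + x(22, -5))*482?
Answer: 6899348/39 ≈ 1.7691e+5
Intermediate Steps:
x(d, h) = 1/(h + 2*d)
(367 + x(22, -5))*482 = (367 + 1/(-5 + 2*22))*482 = (367 + 1/(-5 + 44))*482 = (367 + 1/39)*482 = (14314/39)*482 = 6899348/39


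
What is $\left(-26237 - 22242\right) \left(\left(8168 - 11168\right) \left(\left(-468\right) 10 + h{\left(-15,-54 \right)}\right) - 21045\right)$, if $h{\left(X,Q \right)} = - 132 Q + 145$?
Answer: $378138381555$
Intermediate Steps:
$h{\left(X,Q \right)} = 145 - 132 Q$
$\left(-26237 - 22242\right) \left(\left(8168 - 11168\right) \left(\left(-468\right) 10 + h{\left(-15,-54 \right)}\right) - 21045\right) = \left(-26237 - 22242\right) \left(\left(8168 - 11168\right) \left(\left(-468\right) 10 + \left(145 - -7128\right)\right) - 21045\right) = - 48479 \left(- 3000 \left(-4680 + \left(145 + 7128\right)\right) - 21045\right) = - 48479 \left(- 3000 \left(-4680 + 7273\right) - 21045\right) = - 48479 \left(\left(-3000\right) 2593 - 21045\right) = - 48479 \left(-7779000 - 21045\right) = \left(-48479\right) \left(-7800045\right) = 378138381555$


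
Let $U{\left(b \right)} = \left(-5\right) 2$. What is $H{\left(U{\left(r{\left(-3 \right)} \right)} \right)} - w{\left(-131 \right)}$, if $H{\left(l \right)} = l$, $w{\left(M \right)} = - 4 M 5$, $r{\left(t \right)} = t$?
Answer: $-2630$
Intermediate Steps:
$U{\left(b \right)} = -10$
$w{\left(M \right)} = - 20 M$
$H{\left(U{\left(r{\left(-3 \right)} \right)} \right)} - w{\left(-131 \right)} = -10 - \left(-20\right) \left(-131\right) = -10 - 2620 = -2630$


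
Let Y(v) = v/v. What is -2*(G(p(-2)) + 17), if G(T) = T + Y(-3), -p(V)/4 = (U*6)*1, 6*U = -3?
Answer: -60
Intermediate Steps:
Y(v) = 1
U = -½ (U = (⅙)*(-3) = -½ ≈ -0.50000)
p(V) = 12 (p(V) = -4*(-½*6) = -(-12) = -4*(-3) = 12)
G(T) = 1 + T (G(T) = T + 1 = 1 + T)
-2*(G(p(-2)) + 17) = -2*((1 + 12) + 17) = -2*(13 + 17) = -2*30 = -60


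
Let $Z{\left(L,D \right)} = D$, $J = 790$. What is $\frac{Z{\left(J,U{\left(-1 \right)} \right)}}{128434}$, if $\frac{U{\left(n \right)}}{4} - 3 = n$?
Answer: $\frac{4}{64217} \approx 6.2289 \cdot 10^{-5}$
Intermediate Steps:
$U{\left(n \right)} = 12 + 4 n$
$\frac{Z{\left(J,U{\left(-1 \right)} \right)}}{128434} = \frac{12 + 4 \left(-1\right)}{128434} = \left(12 - 4\right) \frac{1}{128434} = 8 \cdot \frac{1}{128434} = \frac{4}{64217}$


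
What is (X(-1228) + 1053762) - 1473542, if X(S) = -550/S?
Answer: -257744645/614 ≈ -4.1978e+5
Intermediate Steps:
(X(-1228) + 1053762) - 1473542 = (-550/(-1228) + 1053762) - 1473542 = (-550*(-1/1228) + 1053762) - 1473542 = (275/614 + 1053762) - 1473542 = 647010143/614 - 1473542 = -257744645/614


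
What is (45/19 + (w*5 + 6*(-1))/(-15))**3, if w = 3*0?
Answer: 18191447/857375 ≈ 21.218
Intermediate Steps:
w = 0
(45/19 + (w*5 + 6*(-1))/(-15))**3 = (45/19 + (0*5 + 6*(-1))/(-15))**3 = (45*(1/19) + (0 - 6)*(-1/15))**3 = (45/19 - 6*(-1/15))**3 = (45/19 + 2/5)**3 = (263/95)**3 = 18191447/857375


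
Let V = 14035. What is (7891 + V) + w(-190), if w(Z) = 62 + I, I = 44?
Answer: 22032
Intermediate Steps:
w(Z) = 106 (w(Z) = 62 + 44 = 106)
(7891 + V) + w(-190) = (7891 + 14035) + 106 = 21926 + 106 = 22032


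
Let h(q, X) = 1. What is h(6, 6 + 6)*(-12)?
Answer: -12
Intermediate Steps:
h(6, 6 + 6)*(-12) = 1*(-12) = -12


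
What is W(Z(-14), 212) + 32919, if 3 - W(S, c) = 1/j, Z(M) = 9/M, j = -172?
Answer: 5662585/172 ≈ 32922.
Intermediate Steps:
W(S, c) = 517/172 (W(S, c) = 3 - 1/(-172) = 3 - 1*(-1/172) = 3 + 1/172 = 517/172)
W(Z(-14), 212) + 32919 = 517/172 + 32919 = 5662585/172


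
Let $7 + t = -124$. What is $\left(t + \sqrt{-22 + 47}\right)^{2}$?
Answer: $15876$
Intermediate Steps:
$t = -131$ ($t = -7 - 124 = -131$)
$\left(t + \sqrt{-22 + 47}\right)^{2} = \left(-131 + \sqrt{-22 + 47}\right)^{2} = \left(-131 + \sqrt{25}\right)^{2} = \left(-131 + 5\right)^{2} = \left(-126\right)^{2} = 15876$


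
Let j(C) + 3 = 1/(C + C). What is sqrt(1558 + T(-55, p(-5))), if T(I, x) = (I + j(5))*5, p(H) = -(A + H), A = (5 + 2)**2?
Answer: sqrt(5074)/2 ≈ 35.616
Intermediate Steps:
j(C) = -3 + 1/(2*C) (j(C) = -3 + 1/(C + C) = -3 + 1/(2*C))
A = 49 (A = 7**2 = 49)
p(H) = -49 - H (p(H) = -(49 + H) = -49 - H)
T(I, x) = -29/2 + 5*I (T(I, x) = (I + (-3 + (1/2)/5))*5 = (I + (-3 + (1/2)*(1/5)))*5 = (I + (-3 + 1/10))*5 = (I - 29/10)*5 = (-29/10 + I)*5 = -29/2 + 5*I)
sqrt(1558 + T(-55, p(-5))) = sqrt(1558 + (-29/2 + 5*(-55))) = sqrt(1558 + (-29/2 - 275)) = sqrt(1558 - 579/2) = sqrt(2537/2) = sqrt(5074)/2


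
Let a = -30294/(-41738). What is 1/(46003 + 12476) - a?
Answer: -885760544/1220398251 ≈ -0.72580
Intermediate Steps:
a = 15147/20869 (a = -30294*(-1/41738) = 15147/20869 ≈ 0.72581)
1/(46003 + 12476) - a = 1/(46003 + 12476) - 1*15147/20869 = 1/58479 - 15147/20869 = -885760544/1220398251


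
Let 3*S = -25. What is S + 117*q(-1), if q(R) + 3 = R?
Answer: -1429/3 ≈ -476.33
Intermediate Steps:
S = -25/3 (S = (1/3)*(-25) = -25/3 ≈ -8.3333)
q(R) = -3 + R
S + 117*q(-1) = -25/3 + 117*(-3 - 1) = -25/3 + 117*(-4) = -25/3 - 468 = -1429/3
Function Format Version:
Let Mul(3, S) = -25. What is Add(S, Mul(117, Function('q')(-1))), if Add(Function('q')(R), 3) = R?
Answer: Rational(-1429, 3) ≈ -476.33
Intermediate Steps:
S = Rational(-25, 3) (S = Mul(Rational(1, 3), -25) = Rational(-25, 3) ≈ -8.3333)
Function('q')(R) = Add(-3, R)
Add(S, Mul(117, Function('q')(-1))) = Add(Rational(-25, 3), Mul(117, Add(-3, -1))) = Add(Rational(-25, 3), Mul(117, -4)) = Add(Rational(-25, 3), -468) = Rational(-1429, 3)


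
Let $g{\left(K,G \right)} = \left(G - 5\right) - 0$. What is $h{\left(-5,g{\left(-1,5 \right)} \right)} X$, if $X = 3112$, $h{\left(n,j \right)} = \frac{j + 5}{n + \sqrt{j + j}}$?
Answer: $-3112$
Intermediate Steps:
$g{\left(K,G \right)} = -5 + G$ ($g{\left(K,G \right)} = \left(-5 + G\right) + 0 = -5 + G$)
$h{\left(n,j \right)} = \frac{5 + j}{n + \sqrt{2} \sqrt{j}}$ ($h{\left(n,j \right)} = \frac{5 + j}{n + \sqrt{2 j}} = \frac{5 + j}{n + \sqrt{2} \sqrt{j}}$)
$h{\left(-5,g{\left(-1,5 \right)} \right)} X = \frac{5 + \left(-5 + 5\right)}{-5 + \sqrt{2} \sqrt{-5 + 5}} \cdot 3112 = \frac{5 + 0}{-5 + \sqrt{2} \sqrt{0}} \cdot 3112 = \frac{1}{-5 + \sqrt{2} \cdot 0} \cdot 5 \cdot 3112 = \frac{1}{-5 + 0} \cdot 5 \cdot 3112 = \frac{1}{-5} \cdot 5 \cdot 3112 = \left(- \frac{1}{5}\right) 5 \cdot 3112 = \left(-1\right) 3112 = -3112$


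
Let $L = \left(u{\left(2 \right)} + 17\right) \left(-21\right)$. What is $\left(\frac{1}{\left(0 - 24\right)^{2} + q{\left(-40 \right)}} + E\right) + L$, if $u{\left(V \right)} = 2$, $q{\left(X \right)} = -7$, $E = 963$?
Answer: $\frac{320917}{569} \approx 564.0$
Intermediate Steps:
$L = -399$ ($L = \left(2 + 17\right) \left(-21\right) = 19 \left(-21\right) = -399$)
$\left(\frac{1}{\left(0 - 24\right)^{2} + q{\left(-40 \right)}} + E\right) + L = \left(\frac{1}{\left(0 - 24\right)^{2} - 7} + 963\right) - 399 = \left(\frac{1}{\left(-24\right)^{2} - 7} + 963\right) - 399 = \left(\frac{1}{576 - 7} + 963\right) - 399 = \left(\frac{1}{569} + 963\right) - 399 = \frac{547948}{569} - 399 = \frac{320917}{569}$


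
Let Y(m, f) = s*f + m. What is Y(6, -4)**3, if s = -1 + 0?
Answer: 1000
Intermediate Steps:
s = -1
Y(m, f) = m - f (Y(m, f) = -f + m = m - f)
Y(6, -4)**3 = (6 - 1*(-4))**3 = (6 + 4)**3 = 10**3 = 1000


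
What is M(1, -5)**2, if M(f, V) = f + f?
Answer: 4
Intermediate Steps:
M(f, V) = 2*f
M(1, -5)**2 = (2*1)**2 = 2**2 = 4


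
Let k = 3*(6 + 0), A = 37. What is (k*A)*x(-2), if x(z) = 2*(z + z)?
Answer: -5328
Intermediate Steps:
x(z) = 4*z (x(z) = 2*(2*z) = 4*z)
k = 18 (k = 3*6 = 18)
(k*A)*x(-2) = (18*37)*(4*(-2)) = 666*(-8) = -5328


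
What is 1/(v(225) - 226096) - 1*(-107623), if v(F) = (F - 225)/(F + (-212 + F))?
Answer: 24333129807/226096 ≈ 1.0762e+5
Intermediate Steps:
v(F) = (-225 + F)/(-212 + 2*F)
1/(v(225) - 226096) - 1*(-107623) = 1/((-225 + 225)/(2*(-106 + 225)) - 226096) - 1*(-107623) = 1/((½)*0/119 - 226096) + 107623 = 1/((½)*(1/119)*0 - 226096) + 107623 = 1/(0 - 226096) + 107623 = 1/(-226096) + 107623 = -1/226096 + 107623 = 24333129807/226096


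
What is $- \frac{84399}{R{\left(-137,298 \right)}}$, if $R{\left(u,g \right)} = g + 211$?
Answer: $- \frac{84399}{509} \approx -165.81$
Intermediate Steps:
$R{\left(u,g \right)} = 211 + g$
$- \frac{84399}{R{\left(-137,298 \right)}} = - \frac{84399}{211 + 298} = - \frac{84399}{509}$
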